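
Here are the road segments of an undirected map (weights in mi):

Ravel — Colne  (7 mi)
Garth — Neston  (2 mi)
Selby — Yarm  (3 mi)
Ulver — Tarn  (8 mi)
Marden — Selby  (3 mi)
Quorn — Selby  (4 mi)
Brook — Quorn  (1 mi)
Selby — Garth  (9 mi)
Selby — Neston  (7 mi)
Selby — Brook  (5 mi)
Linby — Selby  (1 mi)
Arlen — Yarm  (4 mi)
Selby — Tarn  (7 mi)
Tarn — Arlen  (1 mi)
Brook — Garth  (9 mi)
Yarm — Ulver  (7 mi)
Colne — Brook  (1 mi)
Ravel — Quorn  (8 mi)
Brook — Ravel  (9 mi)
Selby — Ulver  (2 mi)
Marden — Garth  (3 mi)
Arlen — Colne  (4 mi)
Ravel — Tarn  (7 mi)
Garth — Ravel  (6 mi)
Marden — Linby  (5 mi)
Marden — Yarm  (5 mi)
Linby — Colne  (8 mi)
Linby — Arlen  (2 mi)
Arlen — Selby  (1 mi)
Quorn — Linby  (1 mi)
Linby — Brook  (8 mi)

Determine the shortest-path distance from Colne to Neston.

Settle nodes by increasing distance from Colne:
Colne: 0
Brook: 1  (via Colne)
Quorn: 2  (via Brook)
Linby: 3  (via Quorn)
Selby: 4  (via Linby)
Arlen: 4  (via Colne)
Tarn: 5  (via Arlen)
Ulver: 6  (via Selby)
Marden: 7  (via Selby)
Yarm: 7  (via Selby)
Ravel: 7  (via Colne)
Garth: 10  (via Brook)
Neston: 11  (via Selby)
Shortest route: Colne–Brook–Quorn–Linby–Selby–Neston = 11 mi.

11 mi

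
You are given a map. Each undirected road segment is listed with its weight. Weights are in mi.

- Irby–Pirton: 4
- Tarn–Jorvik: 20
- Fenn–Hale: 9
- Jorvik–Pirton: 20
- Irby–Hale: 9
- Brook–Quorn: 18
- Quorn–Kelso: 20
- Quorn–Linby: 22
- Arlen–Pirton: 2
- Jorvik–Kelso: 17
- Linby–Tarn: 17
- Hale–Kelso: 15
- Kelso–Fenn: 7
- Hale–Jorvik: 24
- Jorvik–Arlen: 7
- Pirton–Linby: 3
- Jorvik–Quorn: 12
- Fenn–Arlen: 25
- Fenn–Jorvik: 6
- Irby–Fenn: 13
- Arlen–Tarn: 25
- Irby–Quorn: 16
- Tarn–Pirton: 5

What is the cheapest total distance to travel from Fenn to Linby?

Running Dijkstra from Fenn:
Fenn: 0
Jorvik: 6  (via Fenn)
Kelso: 7  (via Fenn)
Hale: 9  (via Fenn)
Irby: 13  (via Fenn)
Arlen: 13  (via Jorvik)
Pirton: 15  (via Arlen)
Linby: 18  (via Pirton)
Shortest route: Fenn–Jorvik–Arlen–Pirton–Linby = 18 mi.

18 mi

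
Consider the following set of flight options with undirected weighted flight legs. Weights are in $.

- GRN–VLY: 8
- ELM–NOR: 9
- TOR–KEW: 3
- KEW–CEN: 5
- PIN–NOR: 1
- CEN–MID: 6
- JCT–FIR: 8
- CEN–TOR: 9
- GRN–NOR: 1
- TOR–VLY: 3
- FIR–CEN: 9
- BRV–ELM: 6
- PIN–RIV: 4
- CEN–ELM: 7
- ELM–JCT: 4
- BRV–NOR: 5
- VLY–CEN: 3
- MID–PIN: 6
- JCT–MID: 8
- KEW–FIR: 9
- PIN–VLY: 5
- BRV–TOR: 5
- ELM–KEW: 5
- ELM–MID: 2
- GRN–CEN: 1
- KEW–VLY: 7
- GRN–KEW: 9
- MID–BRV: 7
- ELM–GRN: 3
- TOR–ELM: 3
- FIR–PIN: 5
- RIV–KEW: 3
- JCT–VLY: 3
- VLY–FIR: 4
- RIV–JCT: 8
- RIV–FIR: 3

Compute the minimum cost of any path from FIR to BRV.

Candidate routes:
FIR → PIN → NOR → BRV: 5+1+5 = 11
FIR → RIV → PIN → NOR → BRV: 3+4+1+5 = 13
FIR → VLY → TOR → BRV: 4+3+5 = 12
The minimum is $11 via FIR → PIN → NOR → BRV.

$11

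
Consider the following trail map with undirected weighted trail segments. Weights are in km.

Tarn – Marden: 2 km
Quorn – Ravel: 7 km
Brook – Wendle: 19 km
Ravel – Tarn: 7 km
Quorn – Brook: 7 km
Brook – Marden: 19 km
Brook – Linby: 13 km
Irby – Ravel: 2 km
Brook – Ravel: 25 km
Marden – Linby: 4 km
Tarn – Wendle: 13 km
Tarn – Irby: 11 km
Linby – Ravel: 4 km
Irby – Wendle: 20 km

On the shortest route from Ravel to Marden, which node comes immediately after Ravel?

Candidate routes:
Ravel → Tarn → Marden: 7+2 = 9
Ravel → Linby → Marden: 4+4 = 8
Ravel → Irby → Tarn → Marden: 2+11+2 = 15
The minimum is 8 km via Ravel → Linby → Marden.
So from Ravel the first move is to Linby.

Linby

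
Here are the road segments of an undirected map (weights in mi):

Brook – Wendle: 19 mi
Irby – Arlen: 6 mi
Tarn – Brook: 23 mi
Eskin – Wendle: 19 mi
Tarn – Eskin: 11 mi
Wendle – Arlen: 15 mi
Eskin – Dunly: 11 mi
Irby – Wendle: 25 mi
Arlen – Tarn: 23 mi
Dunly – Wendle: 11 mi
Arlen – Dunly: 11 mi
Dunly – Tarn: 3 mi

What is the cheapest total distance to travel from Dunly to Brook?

26 mi

Shortest distances from Dunly:
Dunly: 0
Tarn: 3  (via Dunly)
Wendle: 11  (via Dunly)
Eskin: 11  (via Dunly)
Arlen: 11  (via Dunly)
Irby: 17  (via Arlen)
Brook: 26  (via Tarn)
Shortest route: Dunly → Tarn → Brook = 26 mi.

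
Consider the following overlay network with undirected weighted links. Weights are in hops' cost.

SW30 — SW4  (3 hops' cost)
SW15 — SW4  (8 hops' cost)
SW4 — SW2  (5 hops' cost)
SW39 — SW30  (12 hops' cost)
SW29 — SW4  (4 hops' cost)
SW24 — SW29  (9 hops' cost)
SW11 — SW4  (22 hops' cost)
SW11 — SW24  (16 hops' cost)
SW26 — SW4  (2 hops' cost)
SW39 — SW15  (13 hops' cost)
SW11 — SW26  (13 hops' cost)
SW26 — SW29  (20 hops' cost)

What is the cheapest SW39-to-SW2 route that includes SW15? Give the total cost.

26 hops' cost

Shortest SW39→SW15: SW39–SW15 = 13
Best SW15 to SW2: SW15–SW4–SW2 costing 13
Total via SW15: 13 + 13 = 26 hops' cost.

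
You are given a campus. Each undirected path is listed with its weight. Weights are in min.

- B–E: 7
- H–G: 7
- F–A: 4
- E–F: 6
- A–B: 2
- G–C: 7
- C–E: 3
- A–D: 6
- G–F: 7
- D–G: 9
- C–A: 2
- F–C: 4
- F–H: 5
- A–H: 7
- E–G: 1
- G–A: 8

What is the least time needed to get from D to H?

Candidate routes:
D–A–C–F–H: 6+2+4+5 = 17
D–G–H: 9+7 = 16
D–A–F–H: 6+4+5 = 15
D–A–H: 6+7 = 13
Cheapest is D–A–H at 13 min.

13 min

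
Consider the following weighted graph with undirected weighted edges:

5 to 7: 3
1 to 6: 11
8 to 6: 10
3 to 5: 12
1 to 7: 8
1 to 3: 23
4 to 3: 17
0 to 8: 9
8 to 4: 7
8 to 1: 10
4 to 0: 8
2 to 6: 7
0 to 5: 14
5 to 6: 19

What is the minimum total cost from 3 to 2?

Running Dijkstra from 3:
3: 0
5: 12  (via 3)
7: 15  (via 5)
4: 17  (via 3)
1: 23  (via 3)
8: 24  (via 4)
0: 25  (via 4)
6: 31  (via 5)
2: 38  (via 6)
Shortest route: 3–5–6–2 = 38.

38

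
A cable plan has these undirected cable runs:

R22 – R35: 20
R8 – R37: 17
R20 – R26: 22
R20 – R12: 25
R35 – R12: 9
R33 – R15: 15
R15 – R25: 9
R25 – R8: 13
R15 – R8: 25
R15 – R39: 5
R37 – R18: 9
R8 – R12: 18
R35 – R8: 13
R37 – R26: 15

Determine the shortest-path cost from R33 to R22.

Compare a few routes:
R33–R15–R25–R8–R12–R35–R22: 15+9+13+18+9+20 = 84
R33–R15–R25–R8–R35–R22: 15+9+13+13+20 = 70
R33–R15–R8–R35–R22: 15+25+13+20 = 73
The minimum is 70 via R33–R15–R25–R8–R35–R22.

70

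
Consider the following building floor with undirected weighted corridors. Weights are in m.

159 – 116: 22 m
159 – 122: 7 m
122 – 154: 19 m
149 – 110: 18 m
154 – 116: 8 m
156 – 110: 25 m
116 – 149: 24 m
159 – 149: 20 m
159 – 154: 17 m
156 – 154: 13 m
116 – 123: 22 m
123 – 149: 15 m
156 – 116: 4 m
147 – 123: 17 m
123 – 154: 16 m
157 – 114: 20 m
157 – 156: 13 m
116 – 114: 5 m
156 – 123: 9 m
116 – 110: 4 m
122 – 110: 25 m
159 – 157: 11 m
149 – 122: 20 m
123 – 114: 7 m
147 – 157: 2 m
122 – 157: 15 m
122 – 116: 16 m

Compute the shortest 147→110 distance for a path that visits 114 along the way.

Shortest 147→114: 147 → 157 → 114 = 22
Best 114 to 110: 114 → 116 → 110 costing 9
Total via 114: 22 + 9 = 31 m.

31 m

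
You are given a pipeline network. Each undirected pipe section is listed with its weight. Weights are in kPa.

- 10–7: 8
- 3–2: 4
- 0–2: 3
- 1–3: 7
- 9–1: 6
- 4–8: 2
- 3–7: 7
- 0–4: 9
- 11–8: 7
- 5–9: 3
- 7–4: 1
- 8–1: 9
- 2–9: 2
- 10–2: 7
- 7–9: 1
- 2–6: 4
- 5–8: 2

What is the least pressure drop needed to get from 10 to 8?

Running Dijkstra from 10:
10: 0
2: 7  (via 10)
7: 8  (via 10)
4: 9  (via 7)
9: 9  (via 2)
0: 10  (via 2)
3: 11  (via 2)
6: 11  (via 2)
8: 11  (via 4)
Shortest route: 10–7–4–8 = 11 kPa.

11 kPa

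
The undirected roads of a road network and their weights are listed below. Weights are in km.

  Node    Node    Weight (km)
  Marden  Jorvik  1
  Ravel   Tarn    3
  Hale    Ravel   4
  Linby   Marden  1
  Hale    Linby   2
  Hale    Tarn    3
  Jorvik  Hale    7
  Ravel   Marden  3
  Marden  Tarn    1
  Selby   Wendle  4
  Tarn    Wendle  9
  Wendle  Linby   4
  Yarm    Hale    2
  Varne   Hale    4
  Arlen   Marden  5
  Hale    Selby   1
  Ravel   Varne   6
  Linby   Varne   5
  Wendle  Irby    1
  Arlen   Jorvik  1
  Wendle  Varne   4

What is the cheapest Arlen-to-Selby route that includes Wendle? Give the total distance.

Best Arlen to Wendle: Arlen–Jorvik–Marden–Linby–Wendle costing 7
Shortest Wendle→Selby: Wendle–Selby = 4
Total via Wendle: 7 + 4 = 11 km.

11 km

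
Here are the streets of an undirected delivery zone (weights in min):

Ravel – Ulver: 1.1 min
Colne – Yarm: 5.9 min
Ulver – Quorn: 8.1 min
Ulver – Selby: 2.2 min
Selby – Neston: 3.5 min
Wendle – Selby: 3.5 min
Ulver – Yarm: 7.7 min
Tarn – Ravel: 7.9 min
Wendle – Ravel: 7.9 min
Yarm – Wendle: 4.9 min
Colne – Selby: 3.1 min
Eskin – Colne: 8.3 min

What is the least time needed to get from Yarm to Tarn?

Shortest distances from Yarm:
Yarm: 0
Wendle: 4.9  (via Yarm)
Colne: 5.9  (via Yarm)
Ulver: 7.7  (via Yarm)
Selby: 8.4  (via Wendle)
Ravel: 8.8  (via Ulver)
Neston: 11.9  (via Selby)
Eskin: 14.2  (via Colne)
Quorn: 15.8  (via Ulver)
Tarn: 16.7  (via Ravel)
Shortest route: Yarm → Ulver → Ravel → Tarn = 16.7 min.

16.7 min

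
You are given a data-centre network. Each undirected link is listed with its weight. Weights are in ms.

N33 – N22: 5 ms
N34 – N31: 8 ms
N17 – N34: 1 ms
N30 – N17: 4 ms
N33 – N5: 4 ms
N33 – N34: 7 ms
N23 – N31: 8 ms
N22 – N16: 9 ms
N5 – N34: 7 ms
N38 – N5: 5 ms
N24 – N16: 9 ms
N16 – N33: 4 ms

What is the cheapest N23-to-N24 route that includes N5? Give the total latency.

40 ms

Best N23 to N5: N23 → N31 → N34 → N5 costing 23
Best N5 to N24: N5 → N33 → N16 → N24 costing 17
Total via N5: 23 + 17 = 40 ms.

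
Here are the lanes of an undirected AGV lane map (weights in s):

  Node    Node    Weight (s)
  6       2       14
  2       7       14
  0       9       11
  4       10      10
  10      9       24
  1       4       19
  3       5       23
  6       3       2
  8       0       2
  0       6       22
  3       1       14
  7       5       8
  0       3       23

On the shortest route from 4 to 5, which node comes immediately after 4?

Candidate routes:
4 - 1 - 3 - 6 - 2 - 7 - 5: 19+14+2+14+14+8 = 71
4 - 1 - 3 - 5: 19+14+23 = 56
The minimum is 56 s via 4 - 1 - 3 - 5.
So from 4 the first move is to 1.

1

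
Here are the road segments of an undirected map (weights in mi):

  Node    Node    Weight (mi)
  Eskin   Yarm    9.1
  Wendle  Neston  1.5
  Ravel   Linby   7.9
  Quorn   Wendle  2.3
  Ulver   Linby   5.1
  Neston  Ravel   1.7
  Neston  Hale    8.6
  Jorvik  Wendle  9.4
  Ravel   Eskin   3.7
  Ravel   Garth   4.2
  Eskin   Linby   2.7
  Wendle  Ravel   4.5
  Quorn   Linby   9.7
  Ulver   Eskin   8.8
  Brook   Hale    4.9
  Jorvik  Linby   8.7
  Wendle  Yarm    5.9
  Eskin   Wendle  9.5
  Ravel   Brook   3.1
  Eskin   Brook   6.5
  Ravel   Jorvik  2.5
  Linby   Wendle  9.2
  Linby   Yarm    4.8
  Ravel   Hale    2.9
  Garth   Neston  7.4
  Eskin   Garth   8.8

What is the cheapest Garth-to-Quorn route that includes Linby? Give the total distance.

Best Garth to Linby: Garth–Ravel–Eskin–Linby costing 10.6
Shortest Linby→Quorn: Linby–Quorn = 9.7
Total via Linby: 10.6 + 9.7 = 20.3 mi.

20.3 mi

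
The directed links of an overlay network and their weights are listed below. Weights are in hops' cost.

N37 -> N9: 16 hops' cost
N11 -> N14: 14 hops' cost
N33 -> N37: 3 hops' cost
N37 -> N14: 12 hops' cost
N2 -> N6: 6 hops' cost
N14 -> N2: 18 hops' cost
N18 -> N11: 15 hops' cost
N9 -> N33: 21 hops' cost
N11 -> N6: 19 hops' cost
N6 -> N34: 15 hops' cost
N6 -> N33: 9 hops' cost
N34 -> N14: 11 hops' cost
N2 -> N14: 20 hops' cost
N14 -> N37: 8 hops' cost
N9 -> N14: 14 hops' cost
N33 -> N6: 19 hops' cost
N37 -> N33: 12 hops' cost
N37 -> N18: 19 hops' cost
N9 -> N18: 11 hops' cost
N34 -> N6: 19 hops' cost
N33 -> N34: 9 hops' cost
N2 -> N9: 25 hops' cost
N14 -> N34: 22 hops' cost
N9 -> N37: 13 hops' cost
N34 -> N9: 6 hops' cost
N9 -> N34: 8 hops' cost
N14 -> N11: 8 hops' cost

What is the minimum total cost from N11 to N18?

Compare a few routes:
N11–N6–N33–N37–N18: 19+9+3+19 = 50
N11–N14–N37–N9–N18: 14+8+16+11 = 49
N11–N14–N37–N18: 14+8+19 = 41
Cheapest is N11–N14–N37–N18 at 41 hops' cost.

41 hops' cost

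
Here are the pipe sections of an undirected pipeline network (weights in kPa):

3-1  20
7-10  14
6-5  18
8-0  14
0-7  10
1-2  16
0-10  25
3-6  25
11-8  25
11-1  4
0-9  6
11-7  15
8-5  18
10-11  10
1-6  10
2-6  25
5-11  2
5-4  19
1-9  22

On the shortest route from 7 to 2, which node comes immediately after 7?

Compare a few routes:
7–11–1–6–2: 15+4+10+25 = 54
7–10–11–1–2: 14+10+4+16 = 44
7–0–9–1–2: 10+6+22+16 = 54
7–11–1–2: 15+4+16 = 35
Cheapest is 7–11–1–2 at 35 kPa.
So from 7 the first move is to 11.

11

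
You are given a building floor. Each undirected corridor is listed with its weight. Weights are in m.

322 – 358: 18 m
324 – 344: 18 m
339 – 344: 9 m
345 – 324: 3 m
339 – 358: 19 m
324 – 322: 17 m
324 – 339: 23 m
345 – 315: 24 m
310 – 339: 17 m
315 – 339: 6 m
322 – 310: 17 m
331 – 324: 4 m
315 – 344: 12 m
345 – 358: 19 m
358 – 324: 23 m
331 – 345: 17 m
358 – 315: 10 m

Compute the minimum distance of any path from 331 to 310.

38 m

Shortest distances from 331:
331: 0
324: 4  (via 331)
345: 7  (via 324)
322: 21  (via 324)
344: 22  (via 324)
358: 26  (via 345)
339: 27  (via 324)
315: 31  (via 345)
310: 38  (via 322)
Shortest route: 331 → 324 → 322 → 310 = 38 m.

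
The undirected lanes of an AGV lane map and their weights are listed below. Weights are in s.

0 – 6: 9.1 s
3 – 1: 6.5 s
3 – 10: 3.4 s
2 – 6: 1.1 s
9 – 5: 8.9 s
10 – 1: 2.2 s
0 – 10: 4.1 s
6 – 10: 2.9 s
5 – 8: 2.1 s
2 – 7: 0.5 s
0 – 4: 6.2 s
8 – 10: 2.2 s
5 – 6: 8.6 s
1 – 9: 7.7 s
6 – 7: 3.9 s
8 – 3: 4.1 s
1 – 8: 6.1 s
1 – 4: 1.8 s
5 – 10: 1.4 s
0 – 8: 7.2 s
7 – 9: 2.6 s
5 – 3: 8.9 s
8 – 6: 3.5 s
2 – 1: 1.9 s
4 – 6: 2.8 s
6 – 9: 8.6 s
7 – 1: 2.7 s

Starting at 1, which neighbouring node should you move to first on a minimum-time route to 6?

Enumerating some paths:
1–10–6: 2.2+2.9 = 5.1
1–7–2–6: 2.7+0.5+1.1 = 4.3
1–4–6: 1.8+2.8 = 4.6
1–2–6: 1.9+1.1 = 3
Cheapest is 1–2–6 at 3 s.
So from 1 the first move is to 2.

2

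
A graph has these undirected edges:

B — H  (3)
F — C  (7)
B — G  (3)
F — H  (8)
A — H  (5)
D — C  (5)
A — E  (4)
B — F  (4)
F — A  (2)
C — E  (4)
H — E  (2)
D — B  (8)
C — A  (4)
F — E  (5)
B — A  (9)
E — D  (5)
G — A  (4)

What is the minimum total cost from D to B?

Enumerating some paths:
D → E → F → B: 5+5+4 = 14
D → E → H → B: 5+2+3 = 10
D → B: 8 = 8
D → C → E → H → B: 5+4+2+3 = 14
The minimum is 8 via D → B.

8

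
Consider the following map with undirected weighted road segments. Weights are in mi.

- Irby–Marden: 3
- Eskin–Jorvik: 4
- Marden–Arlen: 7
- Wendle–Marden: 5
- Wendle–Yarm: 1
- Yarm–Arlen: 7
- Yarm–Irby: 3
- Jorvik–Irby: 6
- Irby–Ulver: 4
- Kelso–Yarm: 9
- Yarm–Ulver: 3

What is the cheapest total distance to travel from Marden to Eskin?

Candidate routes:
Marden - Wendle - Yarm - Irby - Jorvik - Eskin: 5+1+3+6+4 = 19
Marden - Irby - Jorvik - Eskin: 3+6+4 = 13
Marden - Wendle - Yarm - Ulver - Irby - Jorvik - Eskin: 5+1+3+4+6+4 = 23
The minimum is 13 mi via Marden - Irby - Jorvik - Eskin.

13 mi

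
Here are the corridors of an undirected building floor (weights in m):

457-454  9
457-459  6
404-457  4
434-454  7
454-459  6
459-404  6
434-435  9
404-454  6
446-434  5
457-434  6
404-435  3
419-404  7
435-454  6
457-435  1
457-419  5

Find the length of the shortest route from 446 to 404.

Compare a few routes:
446–434–454–404: 5+7+6 = 18
446–434–457–404: 5+6+4 = 15
446–434–435–457–404: 5+9+1+4 = 19
446–434–435–404: 5+9+3 = 17
The minimum is 15 m via 446–434–457–404.

15 m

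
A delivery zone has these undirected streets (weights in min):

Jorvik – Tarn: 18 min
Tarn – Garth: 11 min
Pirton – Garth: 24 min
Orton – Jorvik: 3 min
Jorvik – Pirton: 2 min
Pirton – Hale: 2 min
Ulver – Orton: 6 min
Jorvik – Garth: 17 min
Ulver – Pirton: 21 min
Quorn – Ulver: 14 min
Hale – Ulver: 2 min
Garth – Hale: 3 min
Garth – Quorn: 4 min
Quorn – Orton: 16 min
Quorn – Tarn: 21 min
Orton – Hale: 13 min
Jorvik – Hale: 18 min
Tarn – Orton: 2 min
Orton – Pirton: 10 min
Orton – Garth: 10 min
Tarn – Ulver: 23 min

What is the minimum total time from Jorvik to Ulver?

6 min

Settle nodes by increasing distance from Jorvik:
Jorvik: 0
Pirton: 2  (via Jorvik)
Orton: 3  (via Jorvik)
Hale: 4  (via Pirton)
Tarn: 5  (via Orton)
Ulver: 6  (via Hale)
Shortest route: Jorvik–Pirton–Hale–Ulver = 6 min.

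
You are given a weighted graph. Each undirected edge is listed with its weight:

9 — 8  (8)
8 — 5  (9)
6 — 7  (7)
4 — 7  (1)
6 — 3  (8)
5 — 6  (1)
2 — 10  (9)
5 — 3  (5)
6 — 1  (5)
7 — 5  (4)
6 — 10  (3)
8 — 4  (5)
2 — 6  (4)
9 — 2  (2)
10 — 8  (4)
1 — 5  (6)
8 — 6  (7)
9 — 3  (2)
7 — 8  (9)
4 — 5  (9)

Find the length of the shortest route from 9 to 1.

11

Settle nodes by increasing distance from 9:
9: 0
2: 2  (via 9)
3: 2  (via 9)
6: 6  (via 2)
5: 7  (via 3)
8: 8  (via 9)
10: 9  (via 6)
1: 11  (via 6)
Shortest route: 9–2–6–1 = 11.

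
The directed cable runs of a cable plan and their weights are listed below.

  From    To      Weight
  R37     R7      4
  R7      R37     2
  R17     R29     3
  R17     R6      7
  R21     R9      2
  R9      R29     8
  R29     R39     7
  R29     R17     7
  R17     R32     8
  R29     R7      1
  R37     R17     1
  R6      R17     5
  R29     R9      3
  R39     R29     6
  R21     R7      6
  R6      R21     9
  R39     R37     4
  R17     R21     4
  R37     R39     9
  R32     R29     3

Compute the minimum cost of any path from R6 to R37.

11

Settle nodes by increasing distance from R6:
R6: 0
R17: 5  (via R6)
R29: 8  (via R17)
R7: 9  (via R29)
R21: 9  (via R6)
R9: 11  (via R29)
R37: 11  (via R7)
Shortest route: R6–R17–R29–R7–R37 = 11.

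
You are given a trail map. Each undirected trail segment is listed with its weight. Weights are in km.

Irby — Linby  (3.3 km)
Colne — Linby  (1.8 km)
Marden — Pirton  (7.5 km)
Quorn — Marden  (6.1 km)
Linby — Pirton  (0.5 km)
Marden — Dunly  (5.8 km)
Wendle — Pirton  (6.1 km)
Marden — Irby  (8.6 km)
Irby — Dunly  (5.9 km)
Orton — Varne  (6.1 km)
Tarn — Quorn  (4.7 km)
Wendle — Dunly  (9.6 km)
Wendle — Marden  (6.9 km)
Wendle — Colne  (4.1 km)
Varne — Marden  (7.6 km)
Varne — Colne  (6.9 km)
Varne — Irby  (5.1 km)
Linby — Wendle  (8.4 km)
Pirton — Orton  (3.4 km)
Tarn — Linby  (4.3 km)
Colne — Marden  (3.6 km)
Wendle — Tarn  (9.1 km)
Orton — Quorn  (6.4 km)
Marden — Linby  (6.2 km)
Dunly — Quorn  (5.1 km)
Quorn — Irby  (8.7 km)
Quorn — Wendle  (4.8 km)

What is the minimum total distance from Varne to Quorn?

Running Dijkstra from Varne:
Varne: 0
Irby: 5.1  (via Varne)
Orton: 6.1  (via Varne)
Colne: 6.9  (via Varne)
Marden: 7.6  (via Varne)
Linby: 8.4  (via Irby)
Pirton: 8.9  (via Linby)
Wendle: 11  (via Colne)
Dunly: 11  (via Irby)
Quorn: 12.5  (via Orton)
Shortest route: Varne–Orton–Quorn = 12.5 km.

12.5 km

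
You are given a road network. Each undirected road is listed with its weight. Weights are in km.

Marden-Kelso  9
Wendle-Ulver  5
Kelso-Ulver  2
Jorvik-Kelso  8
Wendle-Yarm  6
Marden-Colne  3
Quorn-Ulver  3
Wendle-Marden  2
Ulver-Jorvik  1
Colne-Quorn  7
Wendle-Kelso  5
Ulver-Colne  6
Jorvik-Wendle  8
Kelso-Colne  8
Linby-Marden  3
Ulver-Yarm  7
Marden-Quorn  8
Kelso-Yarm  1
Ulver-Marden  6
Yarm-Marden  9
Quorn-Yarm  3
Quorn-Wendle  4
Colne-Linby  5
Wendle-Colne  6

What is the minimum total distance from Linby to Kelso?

Enumerating some paths:
Linby → Marden → Wendle → Ulver → Kelso: 3+2+5+2 = 12
Linby → Marden → Wendle → Yarm → Kelso: 3+2+6+1 = 12
Linby → Marden → Wendle → Kelso: 3+2+5 = 10
Linby → Marden → Ulver → Kelso: 3+6+2 = 11
The minimum is 10 km via Linby → Marden → Wendle → Kelso.

10 km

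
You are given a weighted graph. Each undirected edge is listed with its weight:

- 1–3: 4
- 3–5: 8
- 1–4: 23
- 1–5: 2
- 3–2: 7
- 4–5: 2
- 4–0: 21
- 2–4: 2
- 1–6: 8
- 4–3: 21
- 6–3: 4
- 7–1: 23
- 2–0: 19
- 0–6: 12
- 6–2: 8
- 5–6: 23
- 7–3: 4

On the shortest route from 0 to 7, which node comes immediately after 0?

6

Candidate routes:
0 - 6 - 3 - 7: 12+4+4 = 20
0 - 6 - 2 - 3 - 7: 12+8+7+4 = 31
0 - 6 - 1 - 3 - 7: 12+8+4+4 = 28
0 - 2 - 3 - 7: 19+7+4 = 30
Cheapest is 0 - 6 - 3 - 7 at 20.
So from 0 the first move is to 6.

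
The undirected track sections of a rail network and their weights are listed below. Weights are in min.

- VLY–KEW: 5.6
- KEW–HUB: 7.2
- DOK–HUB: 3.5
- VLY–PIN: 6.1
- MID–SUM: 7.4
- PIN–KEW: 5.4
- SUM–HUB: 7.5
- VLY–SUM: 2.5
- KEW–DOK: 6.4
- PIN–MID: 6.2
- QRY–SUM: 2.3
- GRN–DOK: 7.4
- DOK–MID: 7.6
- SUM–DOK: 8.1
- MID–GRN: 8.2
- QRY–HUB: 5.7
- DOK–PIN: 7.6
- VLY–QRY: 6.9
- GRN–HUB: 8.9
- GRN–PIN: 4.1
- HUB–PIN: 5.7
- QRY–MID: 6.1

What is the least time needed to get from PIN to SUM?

Candidate routes:
PIN–VLY–SUM: 6.1+2.5 = 8.6
PIN–HUB–SUM: 5.7+7.5 = 13.2
PIN–MID–SUM: 6.2+7.4 = 13.6
PIN–KEW–VLY–SUM: 5.4+5.6+2.5 = 13.5
The minimum is 8.6 min via PIN–VLY–SUM.

8.6 min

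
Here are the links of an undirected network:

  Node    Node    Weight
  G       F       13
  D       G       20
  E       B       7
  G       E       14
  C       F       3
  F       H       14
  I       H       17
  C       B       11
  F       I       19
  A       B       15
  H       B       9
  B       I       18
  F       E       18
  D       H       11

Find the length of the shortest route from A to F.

29

Shortest distances from A:
A: 0
B: 15  (via A)
E: 22  (via B)
H: 24  (via B)
C: 26  (via B)
F: 29  (via C)
Shortest route: A–B–C–F = 29.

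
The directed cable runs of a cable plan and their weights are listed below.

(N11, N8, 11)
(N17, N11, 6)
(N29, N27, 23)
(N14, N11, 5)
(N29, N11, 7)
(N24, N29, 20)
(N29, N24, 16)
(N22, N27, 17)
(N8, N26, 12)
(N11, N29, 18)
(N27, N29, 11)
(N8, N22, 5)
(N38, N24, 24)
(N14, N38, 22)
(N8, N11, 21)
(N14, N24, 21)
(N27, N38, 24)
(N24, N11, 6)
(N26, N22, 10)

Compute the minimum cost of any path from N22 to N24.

44

Enumerating some paths:
N22 - N27 - N38 - N24: 17+24+24 = 65
N22 - N27 - N29 - N24: 17+11+16 = 44
Cheapest is N22 - N27 - N29 - N24 at 44.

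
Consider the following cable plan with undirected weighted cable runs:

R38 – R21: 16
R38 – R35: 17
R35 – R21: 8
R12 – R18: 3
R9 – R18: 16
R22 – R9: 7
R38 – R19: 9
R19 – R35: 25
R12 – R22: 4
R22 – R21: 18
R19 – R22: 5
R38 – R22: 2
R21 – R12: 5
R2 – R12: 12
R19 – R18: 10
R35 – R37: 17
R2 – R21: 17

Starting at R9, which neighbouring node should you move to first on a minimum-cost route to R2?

Enumerating some paths:
R9 - R22 - R12 - R2: 7+4+12 = 23
R9 - R18 - R12 - R2: 16+3+12 = 31
Cheapest is R9 - R22 - R12 - R2 at 23.
So from R9 the first move is to R22.

R22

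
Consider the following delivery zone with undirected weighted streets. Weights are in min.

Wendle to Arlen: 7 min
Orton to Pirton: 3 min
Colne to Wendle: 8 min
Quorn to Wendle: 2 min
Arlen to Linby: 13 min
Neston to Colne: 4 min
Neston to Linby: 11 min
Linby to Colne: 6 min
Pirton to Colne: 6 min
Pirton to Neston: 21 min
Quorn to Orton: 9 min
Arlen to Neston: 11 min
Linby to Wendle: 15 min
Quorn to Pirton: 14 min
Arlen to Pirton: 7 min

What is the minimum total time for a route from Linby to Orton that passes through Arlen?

Best Linby to Arlen: Linby → Arlen costing 13
Shortest Arlen→Orton: Arlen → Pirton → Orton = 10
Total via Arlen: 13 + 10 = 23 min.

23 min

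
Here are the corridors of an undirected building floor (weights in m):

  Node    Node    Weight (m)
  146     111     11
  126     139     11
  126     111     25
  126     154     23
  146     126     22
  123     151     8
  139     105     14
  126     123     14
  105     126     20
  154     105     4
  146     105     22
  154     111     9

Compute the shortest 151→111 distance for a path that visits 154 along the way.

54 m

Shortest 151→154: 151 → 123 → 126 → 154 = 45
Shortest 154→111: 154 → 111 = 9
Total via 154: 45 + 9 = 54 m.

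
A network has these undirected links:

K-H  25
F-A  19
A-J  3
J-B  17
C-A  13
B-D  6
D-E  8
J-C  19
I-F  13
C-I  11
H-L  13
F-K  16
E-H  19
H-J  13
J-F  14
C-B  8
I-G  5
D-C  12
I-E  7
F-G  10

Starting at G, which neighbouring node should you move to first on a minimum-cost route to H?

I

Candidate routes:
G - F - J - H: 10+14+13 = 37
G - I - E - H: 5+7+19 = 31
The minimum is 31 via G - I - E - H.
So from G the first move is to I.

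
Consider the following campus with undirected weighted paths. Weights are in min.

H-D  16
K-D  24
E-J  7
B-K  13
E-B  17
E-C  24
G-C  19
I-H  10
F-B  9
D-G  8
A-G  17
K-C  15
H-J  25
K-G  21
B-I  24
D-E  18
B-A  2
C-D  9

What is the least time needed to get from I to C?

Candidate routes:
I - B - K - C: 24+13+15 = 52
I - H - D - G - C: 10+16+8+19 = 53
I - H - D - C: 10+16+9 = 35
Cheapest is I - H - D - C at 35 min.

35 min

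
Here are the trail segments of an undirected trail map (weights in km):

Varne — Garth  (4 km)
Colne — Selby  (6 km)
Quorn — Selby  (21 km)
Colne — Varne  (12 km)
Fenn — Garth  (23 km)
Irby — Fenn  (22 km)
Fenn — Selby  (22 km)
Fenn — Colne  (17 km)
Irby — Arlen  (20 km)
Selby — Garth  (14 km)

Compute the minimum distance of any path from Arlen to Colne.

Candidate routes:
Arlen - Irby - Fenn - Colne: 20+22+17 = 59
Arlen - Irby - Fenn - Selby - Colne: 20+22+22+6 = 70
The minimum is 59 km via Arlen - Irby - Fenn - Colne.

59 km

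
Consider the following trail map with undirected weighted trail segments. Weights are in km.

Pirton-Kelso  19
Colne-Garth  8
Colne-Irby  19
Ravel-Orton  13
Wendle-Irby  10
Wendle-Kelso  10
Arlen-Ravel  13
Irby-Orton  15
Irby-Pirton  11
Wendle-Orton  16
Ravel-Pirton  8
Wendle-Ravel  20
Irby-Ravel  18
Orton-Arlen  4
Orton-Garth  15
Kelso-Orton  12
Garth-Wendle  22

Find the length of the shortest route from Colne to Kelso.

Candidate routes:
Colne - Garth - Orton - Kelso: 8+15+12 = 35
Colne - Garth - Wendle - Kelso: 8+22+10 = 40
Colne - Irby - Wendle - Kelso: 19+10+10 = 39
Cheapest is Colne - Garth - Orton - Kelso at 35 km.

35 km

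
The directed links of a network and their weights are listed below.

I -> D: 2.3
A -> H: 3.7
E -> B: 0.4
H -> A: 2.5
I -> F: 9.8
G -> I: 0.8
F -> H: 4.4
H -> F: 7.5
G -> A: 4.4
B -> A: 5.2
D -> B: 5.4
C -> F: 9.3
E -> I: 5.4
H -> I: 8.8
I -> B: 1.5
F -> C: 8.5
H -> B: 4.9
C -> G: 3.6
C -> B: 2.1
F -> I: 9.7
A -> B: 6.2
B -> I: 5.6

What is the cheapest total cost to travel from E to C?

23.7

Compare a few routes:
E → I → F → C: 5.4+9.8+8.5 = 23.7
E → I → B → A → H → F → C: 5.4+1.5+5.2+3.7+7.5+8.5 = 31.8
E → B → A → H → F → C: 0.4+5.2+3.7+7.5+8.5 = 25.3
E → B → I → F → C: 0.4+5.6+9.8+8.5 = 24.3
Cheapest is E → I → F → C at 23.7.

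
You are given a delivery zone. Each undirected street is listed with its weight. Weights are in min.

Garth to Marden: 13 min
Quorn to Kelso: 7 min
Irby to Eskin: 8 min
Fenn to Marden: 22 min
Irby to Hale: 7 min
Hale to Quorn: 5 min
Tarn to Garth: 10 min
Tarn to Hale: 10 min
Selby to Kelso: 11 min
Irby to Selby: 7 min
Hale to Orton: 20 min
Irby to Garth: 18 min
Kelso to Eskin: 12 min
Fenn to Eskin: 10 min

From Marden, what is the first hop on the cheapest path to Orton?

Candidate routes:
Marden–Garth–Irby–Hale–Orton: 13+18+7+20 = 58
Marden–Garth–Tarn–Hale–Orton: 13+10+10+20 = 53
Marden–Fenn–Eskin–Kelso–Quorn–Hale–Orton: 22+10+12+7+5+20 = 76
Marden–Fenn–Eskin–Irby–Hale–Orton: 22+10+8+7+20 = 67
The minimum is 53 min via Marden–Garth–Tarn–Hale–Orton.
So from Marden the first move is to Garth.

Garth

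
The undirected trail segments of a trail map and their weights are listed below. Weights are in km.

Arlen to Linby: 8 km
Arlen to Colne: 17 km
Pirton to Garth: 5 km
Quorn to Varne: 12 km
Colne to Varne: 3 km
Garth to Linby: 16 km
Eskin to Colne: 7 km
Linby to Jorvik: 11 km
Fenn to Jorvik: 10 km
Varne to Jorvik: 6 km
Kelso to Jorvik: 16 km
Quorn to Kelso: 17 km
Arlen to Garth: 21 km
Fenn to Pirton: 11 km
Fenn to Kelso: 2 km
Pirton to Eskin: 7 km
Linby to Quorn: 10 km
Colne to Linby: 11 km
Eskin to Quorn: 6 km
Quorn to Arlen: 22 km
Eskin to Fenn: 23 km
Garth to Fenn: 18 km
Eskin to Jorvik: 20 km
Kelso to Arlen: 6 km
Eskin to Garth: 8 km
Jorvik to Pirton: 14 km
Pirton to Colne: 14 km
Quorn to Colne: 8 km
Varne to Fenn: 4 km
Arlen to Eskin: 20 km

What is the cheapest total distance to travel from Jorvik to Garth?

19 km

Compare a few routes:
Jorvik → Varne → Colne → Eskin → Garth: 6+3+7+8 = 24
Jorvik → Fenn → Pirton → Garth: 10+11+5 = 26
Jorvik → Pirton → Garth: 14+5 = 19
Jorvik → Varne → Fenn → Pirton → Garth: 6+4+11+5 = 26
The minimum is 19 km via Jorvik → Pirton → Garth.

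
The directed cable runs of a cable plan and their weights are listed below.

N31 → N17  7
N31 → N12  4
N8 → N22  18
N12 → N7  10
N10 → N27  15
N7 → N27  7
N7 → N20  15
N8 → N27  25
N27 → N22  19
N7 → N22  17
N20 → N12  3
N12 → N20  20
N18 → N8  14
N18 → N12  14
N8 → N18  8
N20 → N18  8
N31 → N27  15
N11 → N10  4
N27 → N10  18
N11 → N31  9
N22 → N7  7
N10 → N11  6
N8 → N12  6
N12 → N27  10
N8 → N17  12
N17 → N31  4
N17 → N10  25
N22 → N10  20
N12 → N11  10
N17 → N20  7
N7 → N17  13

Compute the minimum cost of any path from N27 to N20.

Settle nodes by increasing distance from N27:
N27: 0
N10: 18  (via N27)
N22: 19  (via N27)
N11: 24  (via N10)
N7: 26  (via N22)
N31: 33  (via N11)
N12: 37  (via N31)
N17: 39  (via N7)
N20: 41  (via N7)
Shortest route: N27–N22–N7–N20 = 41.

41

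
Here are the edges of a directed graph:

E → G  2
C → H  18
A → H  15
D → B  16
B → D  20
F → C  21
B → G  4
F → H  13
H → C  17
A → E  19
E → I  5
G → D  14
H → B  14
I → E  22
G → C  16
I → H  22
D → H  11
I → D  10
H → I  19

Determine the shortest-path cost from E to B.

Running Dijkstra from E:
E: 0
G: 2  (via E)
I: 5  (via E)
D: 15  (via I)
C: 18  (via G)
H: 26  (via D)
B: 31  (via D)
Shortest route: E–I–D–B = 31.

31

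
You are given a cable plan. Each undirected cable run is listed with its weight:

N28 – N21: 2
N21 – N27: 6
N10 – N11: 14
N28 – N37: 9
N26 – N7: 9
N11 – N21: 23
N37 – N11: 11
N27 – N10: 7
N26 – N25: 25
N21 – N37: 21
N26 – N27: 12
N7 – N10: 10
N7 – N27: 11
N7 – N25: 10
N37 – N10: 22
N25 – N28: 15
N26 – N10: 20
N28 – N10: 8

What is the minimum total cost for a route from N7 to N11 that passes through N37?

38

Shortest N7→N37: N7–N10–N28–N37 = 27
Best N37 to N11: N37–N11 costing 11
Total via N37: 27 + 11 = 38.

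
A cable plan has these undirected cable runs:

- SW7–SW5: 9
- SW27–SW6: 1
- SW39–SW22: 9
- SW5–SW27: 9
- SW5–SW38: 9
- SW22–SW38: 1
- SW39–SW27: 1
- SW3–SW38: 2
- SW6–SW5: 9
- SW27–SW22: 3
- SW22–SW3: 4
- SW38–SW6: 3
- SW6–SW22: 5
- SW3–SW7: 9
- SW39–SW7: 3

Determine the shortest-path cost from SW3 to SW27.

Running Dijkstra from SW3:
SW3: 0
SW38: 2  (via SW3)
SW22: 3  (via SW38)
SW6: 5  (via SW38)
SW27: 6  (via SW22)
Shortest route: SW3–SW38–SW22–SW27 = 6.

6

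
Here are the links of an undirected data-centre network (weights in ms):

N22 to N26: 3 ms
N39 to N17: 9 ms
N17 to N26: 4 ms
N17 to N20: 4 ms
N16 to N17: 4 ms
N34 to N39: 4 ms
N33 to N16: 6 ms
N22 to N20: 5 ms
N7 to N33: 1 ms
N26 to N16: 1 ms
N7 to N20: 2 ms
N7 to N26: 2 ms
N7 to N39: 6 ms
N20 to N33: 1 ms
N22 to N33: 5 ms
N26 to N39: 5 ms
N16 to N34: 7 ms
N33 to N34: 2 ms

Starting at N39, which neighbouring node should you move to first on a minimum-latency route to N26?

N26

Compare a few routes:
N39 → N26: 5 = 5
N39 → N34 → N33 → N7 → N26: 4+2+1+2 = 9
N39 → N7 → N26: 6+2 = 8
Cheapest is N39 → N26 at 5 ms.
So from N39 the first move is to N26.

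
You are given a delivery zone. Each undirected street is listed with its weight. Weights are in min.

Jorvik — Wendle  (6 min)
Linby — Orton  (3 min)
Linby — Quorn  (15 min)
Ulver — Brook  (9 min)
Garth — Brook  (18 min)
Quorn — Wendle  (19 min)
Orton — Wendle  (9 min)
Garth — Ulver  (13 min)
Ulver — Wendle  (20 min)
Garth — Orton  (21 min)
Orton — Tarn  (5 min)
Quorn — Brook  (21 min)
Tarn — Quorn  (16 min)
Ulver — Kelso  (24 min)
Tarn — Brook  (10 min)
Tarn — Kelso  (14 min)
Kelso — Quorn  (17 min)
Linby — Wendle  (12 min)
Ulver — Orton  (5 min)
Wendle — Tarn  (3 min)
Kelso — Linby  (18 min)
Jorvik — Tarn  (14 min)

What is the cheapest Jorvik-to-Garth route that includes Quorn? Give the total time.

61 min

Shortest Jorvik→Quorn: Jorvik → Wendle → Quorn = 25
Best Quorn to Garth: Quorn → Linby → Orton → Ulver → Garth costing 36
Total via Quorn: 25 + 36 = 61 min.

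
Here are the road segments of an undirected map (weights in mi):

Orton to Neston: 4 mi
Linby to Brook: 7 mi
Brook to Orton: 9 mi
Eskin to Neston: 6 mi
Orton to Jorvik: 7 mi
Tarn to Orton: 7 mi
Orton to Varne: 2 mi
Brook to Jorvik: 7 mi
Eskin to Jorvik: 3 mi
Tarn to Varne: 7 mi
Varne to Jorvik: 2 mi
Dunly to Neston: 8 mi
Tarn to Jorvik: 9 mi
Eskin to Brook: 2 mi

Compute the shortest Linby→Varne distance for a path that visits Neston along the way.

Best Linby to Neston: Linby → Brook → Eskin → Neston costing 15
Shortest Neston→Varne: Neston → Orton → Varne = 6
Total via Neston: 15 + 6 = 21 mi.

21 mi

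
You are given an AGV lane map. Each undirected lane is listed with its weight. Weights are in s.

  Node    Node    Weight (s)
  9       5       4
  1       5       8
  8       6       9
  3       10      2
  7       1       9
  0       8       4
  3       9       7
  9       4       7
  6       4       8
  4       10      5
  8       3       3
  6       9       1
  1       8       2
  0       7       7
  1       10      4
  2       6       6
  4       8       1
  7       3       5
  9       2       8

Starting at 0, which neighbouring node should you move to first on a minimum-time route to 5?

8

Compare a few routes:
0 - 8 - 1 - 5: 4+2+8 = 14
0 - 8 - 4 - 9 - 5: 4+1+7+4 = 16
Cheapest is 0 - 8 - 1 - 5 at 14 s.
So from 0 the first move is to 8.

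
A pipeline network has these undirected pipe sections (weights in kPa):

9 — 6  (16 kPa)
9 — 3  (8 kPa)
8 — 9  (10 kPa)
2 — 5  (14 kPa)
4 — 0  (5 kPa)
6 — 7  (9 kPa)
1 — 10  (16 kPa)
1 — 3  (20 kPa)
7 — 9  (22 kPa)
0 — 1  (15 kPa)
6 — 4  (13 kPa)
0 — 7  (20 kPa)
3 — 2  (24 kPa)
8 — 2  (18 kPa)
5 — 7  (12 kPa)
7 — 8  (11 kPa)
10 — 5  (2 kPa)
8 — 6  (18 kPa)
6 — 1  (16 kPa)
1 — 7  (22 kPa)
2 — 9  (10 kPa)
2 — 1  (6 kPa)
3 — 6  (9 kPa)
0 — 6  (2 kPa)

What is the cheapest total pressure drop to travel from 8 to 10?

25 kPa

Enumerating some paths:
8 → 2 → 5 → 10: 18+14+2 = 34
8 → 7 → 5 → 10: 11+12+2 = 25
The minimum is 25 kPa via 8 → 7 → 5 → 10.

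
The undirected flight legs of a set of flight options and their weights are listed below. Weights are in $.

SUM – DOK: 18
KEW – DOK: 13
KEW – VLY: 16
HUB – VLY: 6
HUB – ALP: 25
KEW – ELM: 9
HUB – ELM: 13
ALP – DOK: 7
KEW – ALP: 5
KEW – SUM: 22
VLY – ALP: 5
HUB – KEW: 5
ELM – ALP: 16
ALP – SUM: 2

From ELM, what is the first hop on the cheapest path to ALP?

Candidate routes:
ELM - HUB - KEW - ALP: 13+5+5 = 23
ELM - ALP: 16 = 16
ELM - KEW - ALP: 9+5 = 14
The minimum is $14 via ELM - KEW - ALP.
So from ELM the first move is to KEW.

KEW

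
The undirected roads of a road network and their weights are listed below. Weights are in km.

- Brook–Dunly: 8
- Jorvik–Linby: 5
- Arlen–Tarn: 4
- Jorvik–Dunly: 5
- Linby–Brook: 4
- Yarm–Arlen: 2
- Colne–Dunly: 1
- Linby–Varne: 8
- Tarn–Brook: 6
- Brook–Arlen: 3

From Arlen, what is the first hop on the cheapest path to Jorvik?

Brook

Enumerating some paths:
Arlen → Tarn → Brook → Linby → Jorvik: 4+6+4+5 = 19
Arlen → Tarn → Brook → Dunly → Jorvik: 4+6+8+5 = 23
Arlen → Brook → Linby → Jorvik: 3+4+5 = 12
Arlen → Brook → Dunly → Jorvik: 3+8+5 = 16
The minimum is 12 km via Arlen → Brook → Linby → Jorvik.
So from Arlen the first move is to Brook.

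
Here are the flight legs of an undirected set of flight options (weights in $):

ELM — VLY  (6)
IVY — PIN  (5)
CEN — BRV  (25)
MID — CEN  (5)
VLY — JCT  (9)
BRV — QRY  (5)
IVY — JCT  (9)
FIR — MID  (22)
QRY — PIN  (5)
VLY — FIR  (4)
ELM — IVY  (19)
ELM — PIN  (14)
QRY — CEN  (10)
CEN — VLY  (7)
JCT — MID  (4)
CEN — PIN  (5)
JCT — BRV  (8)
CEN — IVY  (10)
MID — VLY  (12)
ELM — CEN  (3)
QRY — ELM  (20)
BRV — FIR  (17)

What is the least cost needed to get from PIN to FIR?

$16

Shortest distances from PIN:
PIN: 0
IVY: 5  (via PIN)
QRY: 5  (via PIN)
CEN: 5  (via PIN)
ELM: 8  (via CEN)
BRV: 10  (via QRY)
MID: 10  (via CEN)
VLY: 12  (via CEN)
JCT: 14  (via IVY)
FIR: 16  (via VLY)
Shortest route: PIN–CEN–VLY–FIR = $16.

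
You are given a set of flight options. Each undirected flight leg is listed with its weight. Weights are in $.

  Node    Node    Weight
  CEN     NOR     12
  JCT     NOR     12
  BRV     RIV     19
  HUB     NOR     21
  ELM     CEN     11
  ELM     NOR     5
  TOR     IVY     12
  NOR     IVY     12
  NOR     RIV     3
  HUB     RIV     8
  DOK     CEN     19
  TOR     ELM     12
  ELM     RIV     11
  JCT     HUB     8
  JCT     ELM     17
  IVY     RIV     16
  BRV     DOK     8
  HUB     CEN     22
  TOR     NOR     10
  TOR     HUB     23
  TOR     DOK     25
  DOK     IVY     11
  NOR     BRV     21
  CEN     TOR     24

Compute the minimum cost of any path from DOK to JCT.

$35

Enumerating some paths:
DOK–IVY–NOR–RIV–HUB–JCT: 11+12+3+8+8 = 42
DOK–BRV–NOR–JCT: 8+21+12 = 41
DOK–IVY–RIV–NOR–JCT: 11+16+3+12 = 42
DOK–IVY–NOR–JCT: 11+12+12 = 35
Cheapest is DOK–IVY–NOR–JCT at $35.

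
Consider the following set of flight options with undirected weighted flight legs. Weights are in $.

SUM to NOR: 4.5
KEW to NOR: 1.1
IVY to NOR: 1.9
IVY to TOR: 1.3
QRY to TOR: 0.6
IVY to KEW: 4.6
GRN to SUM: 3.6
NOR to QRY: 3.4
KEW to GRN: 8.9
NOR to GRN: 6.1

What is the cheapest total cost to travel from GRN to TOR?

Enumerating some paths:
GRN - NOR - QRY - TOR: 6.1+3.4+0.6 = 10.1
GRN - NOR - IVY - TOR: 6.1+1.9+1.3 = 9.3
The minimum is $9.3 via GRN - NOR - IVY - TOR.

$9.3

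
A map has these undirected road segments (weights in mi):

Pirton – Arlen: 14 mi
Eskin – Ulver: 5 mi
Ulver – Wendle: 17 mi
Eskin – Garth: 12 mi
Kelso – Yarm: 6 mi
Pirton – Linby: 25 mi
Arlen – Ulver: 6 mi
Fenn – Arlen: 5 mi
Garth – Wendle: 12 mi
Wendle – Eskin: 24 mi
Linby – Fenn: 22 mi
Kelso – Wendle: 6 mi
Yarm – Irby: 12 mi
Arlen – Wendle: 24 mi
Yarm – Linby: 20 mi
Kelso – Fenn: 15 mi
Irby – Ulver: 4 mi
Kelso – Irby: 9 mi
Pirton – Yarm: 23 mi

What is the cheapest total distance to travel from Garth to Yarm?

24 mi

Settle nodes by increasing distance from Garth:
Garth: 0
Eskin: 12  (via Garth)
Wendle: 12  (via Garth)
Ulver: 17  (via Eskin)
Kelso: 18  (via Wendle)
Irby: 21  (via Ulver)
Arlen: 23  (via Ulver)
Yarm: 24  (via Kelso)
Shortest route: Garth–Wendle–Kelso–Yarm = 24 mi.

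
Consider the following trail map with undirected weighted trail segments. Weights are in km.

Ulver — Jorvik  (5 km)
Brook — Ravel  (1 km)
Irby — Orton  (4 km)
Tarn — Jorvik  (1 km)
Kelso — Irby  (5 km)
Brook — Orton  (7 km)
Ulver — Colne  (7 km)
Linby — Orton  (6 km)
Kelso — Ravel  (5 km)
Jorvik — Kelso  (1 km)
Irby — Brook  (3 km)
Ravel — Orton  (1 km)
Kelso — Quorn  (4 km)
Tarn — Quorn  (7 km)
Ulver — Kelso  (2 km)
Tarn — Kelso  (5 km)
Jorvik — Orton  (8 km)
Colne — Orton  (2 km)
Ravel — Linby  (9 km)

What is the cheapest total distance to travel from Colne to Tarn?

10 km

Shortest distances from Colne:
Colne: 0
Orton: 2  (via Colne)
Ravel: 3  (via Orton)
Brook: 4  (via Ravel)
Irby: 6  (via Orton)
Ulver: 7  (via Colne)
Kelso: 8  (via Ravel)
Linby: 8  (via Orton)
Jorvik: 9  (via Kelso)
Tarn: 10  (via Jorvik)
Shortest route: Colne–Orton–Ravel–Kelso–Jorvik–Tarn = 10 km.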